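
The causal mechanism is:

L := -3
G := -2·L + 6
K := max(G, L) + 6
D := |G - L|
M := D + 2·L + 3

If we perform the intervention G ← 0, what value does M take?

do(G=0) replaces the equation G := -2·L + 6 with the constant G = 0.
D = |G - L|  [with G=0, L=-3]  = 3
M = D + 2·L + 3  [with D=3, L=-3]  = 0

0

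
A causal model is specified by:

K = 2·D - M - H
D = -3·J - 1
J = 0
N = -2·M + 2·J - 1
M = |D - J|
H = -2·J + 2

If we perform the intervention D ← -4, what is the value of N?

Under do(D=-4), the mechanism D = -3·J - 1 is discarded; D is fixed at -4.
M = |D - J|  [with D=-4, J=0]  = 4
N = -2·M + 2·J - 1  [with M=4, J=0]  = -9

-9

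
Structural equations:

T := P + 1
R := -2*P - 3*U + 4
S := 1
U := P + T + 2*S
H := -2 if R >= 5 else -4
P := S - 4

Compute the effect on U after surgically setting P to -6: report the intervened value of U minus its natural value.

-6

Under do(P=-6), the mechanism P := S - 4 is discarded; P is fixed at -6.
T = P + 1  [with P=-6]  = -5
U = P + T + 2*S  [with P=-6, T=-5, S=1]  = -9
Without intervention: P = S - 4  [with S=1]  = -3; T = P + 1  [with P=-3]  = -2; U = P + T + 2*S  [with P=-3, T=-2, S=1]  = -3.
Change = -9 − (-3) = -6.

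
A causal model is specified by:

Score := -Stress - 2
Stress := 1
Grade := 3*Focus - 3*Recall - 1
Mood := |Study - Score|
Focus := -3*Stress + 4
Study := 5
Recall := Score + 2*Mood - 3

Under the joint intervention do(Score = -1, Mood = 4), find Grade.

-10

Under do(Score = -1, Mood = 4), each intervened variable's structural equation is replaced by its fixed value.
Focus = -3*Stress + 4  [with Stress=1]  = 1
Recall = Score + 2*Mood - 3  [with Score=-1, Mood=4]  = 4
Grade = 3*Focus - 3*Recall - 1  [with Focus=1, Recall=4]  = -10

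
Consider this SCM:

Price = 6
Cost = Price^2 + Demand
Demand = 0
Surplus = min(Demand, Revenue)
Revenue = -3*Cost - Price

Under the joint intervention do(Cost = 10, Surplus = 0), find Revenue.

-36

The joint intervention fixes Cost = 10, Surplus = 0, removing each variable's own equation.
Revenue = -3*Cost - Price  [with Cost=10, Price=6]  = -36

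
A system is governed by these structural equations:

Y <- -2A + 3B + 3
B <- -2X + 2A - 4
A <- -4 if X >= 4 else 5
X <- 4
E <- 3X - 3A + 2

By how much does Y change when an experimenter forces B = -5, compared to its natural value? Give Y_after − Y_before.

Intervening sets B = -5 and removes its equation (B <- -2X + 2A - 4).
A = -4 if X >= 4 else 5  [with X=4]  = -4
Y = -2A + 3B + 3  [with A=-4, B=-5]  = -4
Without intervention: A = -4 if X >= 4 else 5  [with X=4]  = -4; B = -2X + 2A - 4  [with X=4, A=-4]  = -20; Y = -2A + 3B + 3  [with A=-4, B=-20]  = -49.
Change = -4 − (-49) = 45.

45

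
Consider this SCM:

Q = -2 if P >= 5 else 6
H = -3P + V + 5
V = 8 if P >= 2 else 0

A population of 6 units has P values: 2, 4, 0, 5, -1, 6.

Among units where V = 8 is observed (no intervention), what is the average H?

0.25

Observing V=8 restricts to units where V's equation naturally yields 8: P ∈ {2, 4, 5, 6}. In that subpopulation H = 7, 1, -2, -5, mean 0.25.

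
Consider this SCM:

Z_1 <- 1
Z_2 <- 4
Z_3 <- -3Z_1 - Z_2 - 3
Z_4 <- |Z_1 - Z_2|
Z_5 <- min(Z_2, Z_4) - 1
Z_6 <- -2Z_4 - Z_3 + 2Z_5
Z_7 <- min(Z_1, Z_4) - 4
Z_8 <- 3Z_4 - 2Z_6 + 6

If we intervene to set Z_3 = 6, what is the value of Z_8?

The intervention breaks the incoming arrows to Z_3: Z_3 <- -3Z_1 - Z_2 - 3 no longer applies, and Z_3 = 6.
Z_4 = |Z_1 - Z_2|  [with Z_1=1, Z_2=4]  = 3
Z_5 = min(Z_2, Z_4) - 1  [with Z_2=4, Z_4=3]  = 2
Z_6 = -2Z_4 - Z_3 + 2Z_5  [with Z_4=3, Z_3=6, Z_5=2]  = -8
Z_8 = 3Z_4 - 2Z_6 + 6  [with Z_4=3, Z_6=-8]  = 31

31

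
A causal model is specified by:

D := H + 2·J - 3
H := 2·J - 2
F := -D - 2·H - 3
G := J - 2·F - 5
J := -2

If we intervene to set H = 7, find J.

-2

Under do(H=7), the mechanism H := 2·J - 2 is discarded; H is fixed at 7.
J is not downstream of the intervention, so its value is determined by the original equations.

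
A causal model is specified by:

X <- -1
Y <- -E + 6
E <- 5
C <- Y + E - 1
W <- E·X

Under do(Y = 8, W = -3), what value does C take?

The joint intervention fixes Y = 8, W = -3, removing each variable's own equation.
C = Y + E - 1  [with Y=8, E=5]  = 12

12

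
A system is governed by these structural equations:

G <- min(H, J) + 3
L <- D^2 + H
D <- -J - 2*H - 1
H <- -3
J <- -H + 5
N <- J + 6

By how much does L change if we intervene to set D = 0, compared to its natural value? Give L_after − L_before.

-9

Under do(D=0), the mechanism D <- -J - 2*H - 1 is discarded; D is fixed at 0.
L = D^2 + H  [with D=0, H=-3]  = -3
Without intervention: J = -H + 5  [with H=-3]  = 8; D = -J - 2*H - 1  [with J=8, H=-3]  = -3; L = D^2 + H  [with D=-3, H=-3]  = 6.
Change = -3 − 6 = -9.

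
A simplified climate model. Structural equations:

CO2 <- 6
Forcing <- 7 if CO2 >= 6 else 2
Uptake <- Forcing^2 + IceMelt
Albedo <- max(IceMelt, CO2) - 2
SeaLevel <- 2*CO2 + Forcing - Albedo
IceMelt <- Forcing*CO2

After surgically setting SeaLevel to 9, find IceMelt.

do(SeaLevel=9) replaces the equation SeaLevel <- 2*CO2 + Forcing - Albedo with the constant SeaLevel = 9.
IceMelt is not downstream of the intervention, so its value is determined by the original equations.
Forcing = 7 if CO2 >= 6 else 2  [with CO2=6]  = 7
IceMelt = Forcing*CO2  [with Forcing=7, CO2=6]  = 42

42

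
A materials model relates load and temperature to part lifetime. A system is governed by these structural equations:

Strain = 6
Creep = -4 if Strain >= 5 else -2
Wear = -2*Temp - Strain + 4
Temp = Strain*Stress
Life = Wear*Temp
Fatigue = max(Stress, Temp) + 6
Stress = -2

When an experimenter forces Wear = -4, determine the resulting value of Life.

Under do(Wear=-4), the mechanism Wear = -2*Temp - Strain + 4 is discarded; Wear is fixed at -4.
Temp = Strain*Stress  [with Strain=6, Stress=-2]  = -12
Life = Wear*Temp  [with Wear=-4, Temp=-12]  = 48

48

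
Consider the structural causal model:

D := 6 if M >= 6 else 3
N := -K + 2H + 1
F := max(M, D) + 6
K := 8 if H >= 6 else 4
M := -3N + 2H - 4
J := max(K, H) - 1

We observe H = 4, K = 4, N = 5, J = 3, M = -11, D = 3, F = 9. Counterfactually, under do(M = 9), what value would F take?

15

Under do(M=9), the mechanism M := -3N + 2H - 4 is discarded; M is fixed at 9.
D = 6 if M >= 6 else 3  [with M=9]  = 6
F = max(M, D) + 6  [with M=9, D=6]  = 15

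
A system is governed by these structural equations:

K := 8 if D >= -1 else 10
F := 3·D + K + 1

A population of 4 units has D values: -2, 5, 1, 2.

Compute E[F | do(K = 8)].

do(K=8) breaks K's dependence on D. With K=8 fixed, F across the units is 3, 24, 12, 15, mean 13.5.

13.5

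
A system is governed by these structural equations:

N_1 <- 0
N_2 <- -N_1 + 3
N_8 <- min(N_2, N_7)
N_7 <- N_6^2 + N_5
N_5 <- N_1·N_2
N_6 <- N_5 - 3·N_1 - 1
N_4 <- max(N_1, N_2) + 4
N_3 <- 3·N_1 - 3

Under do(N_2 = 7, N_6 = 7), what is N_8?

Setting N_2 = 7, N_6 = 7 by intervention discards those variables' equations.
N_5 = N_1·N_2  [with N_1=0, N_2=7]  = 0
N_7 = N_6^2 + N_5  [with N_6=7, N_5=0]  = 49
N_8 = min(N_2, N_7)  [with N_2=7, N_7=49]  = 7

7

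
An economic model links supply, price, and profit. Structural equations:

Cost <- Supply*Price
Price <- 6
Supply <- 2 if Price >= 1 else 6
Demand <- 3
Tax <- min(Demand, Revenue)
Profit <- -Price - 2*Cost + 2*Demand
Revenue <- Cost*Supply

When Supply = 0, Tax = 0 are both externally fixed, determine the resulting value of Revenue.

The joint intervention fixes Supply = 0, Tax = 0, removing each variable's own equation.
Cost = Supply*Price  [with Supply=0, Price=6]  = 0
Revenue = Cost*Supply  [with Cost=0, Supply=0]  = 0

0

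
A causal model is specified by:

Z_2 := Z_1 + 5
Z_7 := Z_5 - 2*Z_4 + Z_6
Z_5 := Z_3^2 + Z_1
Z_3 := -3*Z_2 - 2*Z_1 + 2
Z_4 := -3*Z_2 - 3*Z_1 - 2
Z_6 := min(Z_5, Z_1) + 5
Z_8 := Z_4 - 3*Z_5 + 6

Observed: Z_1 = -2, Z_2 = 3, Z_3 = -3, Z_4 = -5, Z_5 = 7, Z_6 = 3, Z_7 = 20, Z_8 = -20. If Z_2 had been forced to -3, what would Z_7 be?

200

Under do(Z_2=-3), the mechanism Z_2 := Z_1 + 5 is discarded; Z_2 is fixed at -3.
Z_3 = -3*Z_2 - 2*Z_1 + 2  [with Z_2=-3, Z_1=-2]  = 15
Z_4 = -3*Z_2 - 3*Z_1 - 2  [with Z_2=-3, Z_1=-2]  = 13
Z_5 = Z_3^2 + Z_1  [with Z_3=15, Z_1=-2]  = 223
Z_6 = min(Z_5, Z_1) + 5  [with Z_5=223, Z_1=-2]  = 3
Z_7 = Z_5 - 2*Z_4 + Z_6  [with Z_5=223, Z_4=13, Z_6=3]  = 200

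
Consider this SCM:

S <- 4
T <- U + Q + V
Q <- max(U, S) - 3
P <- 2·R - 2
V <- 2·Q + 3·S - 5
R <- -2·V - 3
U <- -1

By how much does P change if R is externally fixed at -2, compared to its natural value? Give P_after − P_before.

38

The intervention breaks the incoming arrows to R: R <- -2·V - 3 no longer applies, and R = -2.
P = 2·R - 2  [with R=-2]  = -6
Without intervention: Q = max(U, S) - 3  [with U=-1, S=4]  = 1; V = 2·Q + 3·S - 5  [with Q=1, S=4]  = 9; R = -2·V - 3  [with V=9]  = -21; P = 2·R - 2  [with R=-21]  = -44.
Change = -6 − (-44) = 38.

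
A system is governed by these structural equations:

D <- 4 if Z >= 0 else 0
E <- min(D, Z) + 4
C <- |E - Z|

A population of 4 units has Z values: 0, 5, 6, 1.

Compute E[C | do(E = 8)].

The intervention sets E=8 in all 4 units regardless of Z. Recomputing C per unit gives 8, 3, 2, 7; average 5.

5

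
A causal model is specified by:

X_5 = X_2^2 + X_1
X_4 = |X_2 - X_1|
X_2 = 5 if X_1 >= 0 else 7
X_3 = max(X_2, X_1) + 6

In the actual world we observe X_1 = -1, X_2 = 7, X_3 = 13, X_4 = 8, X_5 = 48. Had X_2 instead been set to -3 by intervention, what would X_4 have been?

2

Under do(X_2=-3), the mechanism X_2 = 5 if X_1 >= 0 else 7 is discarded; X_2 is fixed at -3.
X_4 = |X_2 - X_1|  [with X_2=-3, X_1=-1]  = 2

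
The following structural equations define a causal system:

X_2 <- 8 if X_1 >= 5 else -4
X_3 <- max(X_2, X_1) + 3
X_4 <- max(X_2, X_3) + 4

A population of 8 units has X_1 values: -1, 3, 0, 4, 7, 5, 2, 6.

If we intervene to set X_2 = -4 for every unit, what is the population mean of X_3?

6.25

Every unit gets X_2=-4 under the intervention. X_3 values become 2, 6, 3, 7, 10, 8, 5, 9; E[X_3|do(X_2=-4)] = 6.25.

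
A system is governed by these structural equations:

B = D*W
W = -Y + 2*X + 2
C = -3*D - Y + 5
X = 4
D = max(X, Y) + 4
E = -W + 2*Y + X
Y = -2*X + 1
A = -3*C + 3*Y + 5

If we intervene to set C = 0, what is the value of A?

-16

The intervention breaks the incoming arrows to C: C = -3*D - Y + 5 no longer applies, and C = 0.
Y = -2*X + 1  [with X=4]  = -7
A = -3*C + 3*Y + 5  [with C=0, Y=-7]  = -16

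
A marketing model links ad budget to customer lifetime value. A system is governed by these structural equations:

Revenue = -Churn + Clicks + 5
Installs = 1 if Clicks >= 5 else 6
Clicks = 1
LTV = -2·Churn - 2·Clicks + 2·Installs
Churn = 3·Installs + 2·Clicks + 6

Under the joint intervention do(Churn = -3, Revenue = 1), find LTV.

Setting Churn = -3, Revenue = 1 by intervention discards those variables' equations.
Installs = 1 if Clicks >= 5 else 6  [with Clicks=1]  = 6
LTV = -2·Churn - 2·Clicks + 2·Installs  [with Churn=-3, Clicks=1, Installs=6]  = 16

16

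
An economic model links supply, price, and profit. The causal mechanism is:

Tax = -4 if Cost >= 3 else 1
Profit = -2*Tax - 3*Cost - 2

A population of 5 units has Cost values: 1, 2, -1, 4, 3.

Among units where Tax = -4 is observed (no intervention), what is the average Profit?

-4.5

E[Profit|Tax=-4] averages over only the 2 units with Tax=-4 (Cost = 4, 3): Profit = -6, -3, mean -4.5.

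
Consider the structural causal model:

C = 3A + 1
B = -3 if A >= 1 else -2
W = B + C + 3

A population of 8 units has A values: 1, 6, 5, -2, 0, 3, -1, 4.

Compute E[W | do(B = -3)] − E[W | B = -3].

-5.4

Under do(B=-3), B's equation is replaced by B=-3 for every unit. Per-unit W: 4, 19, 16, -5, 1, 10, -2, 13. Mean = 7.
Conditioning on B=-3 selects the 5 unit(s) with A ∈ {1, 6, 5, 3, 4}. Their W values: 4, 19, 16, 10, 13. Mean = 12.4.
Difference = 7 − 12.4 = -5.4.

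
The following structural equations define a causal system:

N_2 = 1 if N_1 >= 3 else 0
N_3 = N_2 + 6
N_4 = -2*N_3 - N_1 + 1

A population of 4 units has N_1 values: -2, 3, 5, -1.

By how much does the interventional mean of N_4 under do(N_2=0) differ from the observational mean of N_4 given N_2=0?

Every unit gets N_2=0 under the intervention. N_4 values become -9, -14, -16, -10; E[N_4|do(N_2=0)] = -12.25.
Observing N_2=0 restricts to units where N_2's equation naturally yields 0: N_1 ∈ {-2, -1}. In that subpopulation N_4 = -9, -10, mean -9.5.
Difference = -12.25 − (-9.5) = -2.75.

-2.75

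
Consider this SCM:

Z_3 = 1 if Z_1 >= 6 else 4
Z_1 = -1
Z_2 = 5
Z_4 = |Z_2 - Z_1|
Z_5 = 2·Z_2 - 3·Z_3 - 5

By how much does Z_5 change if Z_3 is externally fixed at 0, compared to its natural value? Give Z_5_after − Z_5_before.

12

do(Z_3=0) replaces the equation Z_3 = 1 if Z_1 >= 6 else 4 with the constant Z_3 = 0.
Z_5 = 2·Z_2 - 3·Z_3 - 5  [with Z_2=5, Z_3=0]  = 5
Without intervention: Z_3 = 1 if Z_1 >= 6 else 4  [with Z_1=-1]  = 4; Z_5 = 2·Z_2 - 3·Z_3 - 5  [with Z_2=5, Z_3=4]  = -7.
Change = 5 − (-7) = 12.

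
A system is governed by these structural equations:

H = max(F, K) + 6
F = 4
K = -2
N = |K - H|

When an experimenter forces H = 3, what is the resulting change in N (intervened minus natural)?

The intervention breaks the incoming arrows to H: H = max(F, K) + 6 no longer applies, and H = 3.
N = |K - H|  [with K=-2, H=3]  = 5
Without intervention: H = max(F, K) + 6  [with F=4, K=-2]  = 10; N = |K - H|  [with K=-2, H=10]  = 12.
Change = 5 − 12 = -7.

-7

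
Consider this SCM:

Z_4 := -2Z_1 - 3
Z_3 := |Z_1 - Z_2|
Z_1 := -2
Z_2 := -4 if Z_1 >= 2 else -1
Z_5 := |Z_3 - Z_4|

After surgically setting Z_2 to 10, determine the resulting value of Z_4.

1

Under do(Z_2=10), the mechanism Z_2 := -4 if Z_1 >= 2 else -1 is discarded; Z_2 is fixed at 10.
Since Z_4 is not a descendant of the intervened variable, it is unaffected.
Z_4 = -2Z_1 - 3  [with Z_1=-2]  = 1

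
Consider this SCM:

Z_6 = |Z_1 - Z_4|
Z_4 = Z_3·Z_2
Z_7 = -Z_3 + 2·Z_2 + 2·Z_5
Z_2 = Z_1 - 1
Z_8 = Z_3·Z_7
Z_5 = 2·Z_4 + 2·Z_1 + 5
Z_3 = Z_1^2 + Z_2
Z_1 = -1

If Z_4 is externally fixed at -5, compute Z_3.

-1

Under do(Z_4=-5), the mechanism Z_4 = Z_3·Z_2 is discarded; Z_4 is fixed at -5.
Since Z_3 is not a descendant of the intervened variable, it is unaffected.
Z_2 = Z_1 - 1  [with Z_1=-1]  = -2
Z_3 = Z_1^2 + Z_2  [with Z_1=-1, Z_2=-2]  = -1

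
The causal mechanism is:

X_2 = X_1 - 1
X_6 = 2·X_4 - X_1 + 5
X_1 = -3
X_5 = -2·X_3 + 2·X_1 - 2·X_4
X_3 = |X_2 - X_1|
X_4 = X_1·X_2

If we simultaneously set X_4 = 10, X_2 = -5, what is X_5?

The joint intervention fixes X_4 = 10, X_2 = -5, removing each variable's own equation.
X_3 = |X_2 - X_1|  [with X_2=-5, X_1=-3]  = 2
X_5 = -2·X_3 + 2·X_1 - 2·X_4  [with X_3=2, X_1=-3, X_4=10]  = -30

-30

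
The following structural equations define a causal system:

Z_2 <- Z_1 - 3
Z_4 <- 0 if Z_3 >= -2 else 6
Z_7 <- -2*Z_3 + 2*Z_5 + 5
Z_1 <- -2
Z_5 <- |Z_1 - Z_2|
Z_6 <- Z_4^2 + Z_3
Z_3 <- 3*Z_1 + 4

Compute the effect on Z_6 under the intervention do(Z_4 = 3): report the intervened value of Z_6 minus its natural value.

Under do(Z_4=3), the mechanism Z_4 <- 0 if Z_3 >= -2 else 6 is discarded; Z_4 is fixed at 3.
Z_3 = 3*Z_1 + 4  [with Z_1=-2]  = -2
Z_6 = Z_4^2 + Z_3  [with Z_4=3, Z_3=-2]  = 7
Without intervention: Z_3 = 3*Z_1 + 4  [with Z_1=-2]  = -2; Z_4 = 0 if Z_3 >= -2 else 6  [with Z_3=-2]  = 0; Z_6 = Z_4^2 + Z_3  [with Z_4=0, Z_3=-2]  = -2.
Change = 7 − (-2) = 9.

9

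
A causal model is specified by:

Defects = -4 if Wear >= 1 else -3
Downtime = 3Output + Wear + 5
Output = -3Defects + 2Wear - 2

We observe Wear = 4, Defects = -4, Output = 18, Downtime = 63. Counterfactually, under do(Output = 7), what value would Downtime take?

30

The intervention breaks the incoming arrows to Output: Output = -3Defects + 2Wear - 2 no longer applies, and Output = 7.
Downtime = 3Output + Wear + 5  [with Output=7, Wear=4]  = 30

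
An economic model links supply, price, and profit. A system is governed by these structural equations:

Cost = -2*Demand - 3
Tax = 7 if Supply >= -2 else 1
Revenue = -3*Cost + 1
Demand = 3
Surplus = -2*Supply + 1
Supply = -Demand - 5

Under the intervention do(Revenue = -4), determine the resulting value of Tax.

Intervening sets Revenue = -4 and removes its equation (Revenue = -3*Cost + 1).
No directed path runs from Revenue to Tax, so Tax keeps its natural value.
Supply = -Demand - 5  [with Demand=3]  = -8
Tax = 7 if Supply >= -2 else 1  [with Supply=-8]  = 1

1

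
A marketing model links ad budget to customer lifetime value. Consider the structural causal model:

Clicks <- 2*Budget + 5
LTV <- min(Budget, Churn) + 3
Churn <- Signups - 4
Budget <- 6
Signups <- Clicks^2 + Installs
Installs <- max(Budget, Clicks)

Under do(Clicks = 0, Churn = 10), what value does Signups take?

The joint intervention fixes Clicks = 0, Churn = 10, removing each variable's own equation.
Installs = max(Budget, Clicks)  [with Budget=6, Clicks=0]  = 6
Signups = Clicks^2 + Installs  [with Clicks=0, Installs=6]  = 6

6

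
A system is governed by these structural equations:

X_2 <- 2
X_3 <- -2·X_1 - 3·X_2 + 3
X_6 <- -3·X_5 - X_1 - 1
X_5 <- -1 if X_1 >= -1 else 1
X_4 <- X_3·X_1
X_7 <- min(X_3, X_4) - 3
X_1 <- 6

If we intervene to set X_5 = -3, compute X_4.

-90

The intervention breaks the incoming arrows to X_5: X_5 <- -1 if X_1 >= -1 else 1 no longer applies, and X_5 = -3.
Since X_4 is not a descendant of the intervened variable, it is unaffected.
X_3 = -2·X_1 - 3·X_2 + 3  [with X_1=6, X_2=2]  = -15
X_4 = X_3·X_1  [with X_3=-15, X_1=6]  = -90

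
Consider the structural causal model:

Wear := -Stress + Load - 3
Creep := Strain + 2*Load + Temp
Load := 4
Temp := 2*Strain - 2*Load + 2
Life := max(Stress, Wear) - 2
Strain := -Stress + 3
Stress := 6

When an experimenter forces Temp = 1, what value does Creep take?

6

Intervening sets Temp = 1 and removes its equation (Temp := 2*Strain - 2*Load + 2).
Strain = -Stress + 3  [with Stress=6]  = -3
Creep = Strain + 2*Load + Temp  [with Strain=-3, Load=4, Temp=1]  = 6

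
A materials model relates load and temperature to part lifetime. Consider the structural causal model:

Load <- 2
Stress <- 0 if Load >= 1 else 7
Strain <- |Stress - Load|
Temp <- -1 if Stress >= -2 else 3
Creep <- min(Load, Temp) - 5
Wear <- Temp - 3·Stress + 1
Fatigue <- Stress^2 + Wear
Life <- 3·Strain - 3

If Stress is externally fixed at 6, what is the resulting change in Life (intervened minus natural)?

6

do(Stress=6) replaces the equation Stress <- 0 if Load >= 1 else 7 with the constant Stress = 6.
Strain = |Stress - Load|  [with Stress=6, Load=2]  = 4
Life = 3·Strain - 3  [with Strain=4]  = 9
Without intervention: Stress = 0 if Load >= 1 else 7  [with Load=2]  = 0; Strain = |Stress - Load|  [with Stress=0, Load=2]  = 2; Life = 3·Strain - 3  [with Strain=2]  = 3.
Change = 9 − 3 = 6.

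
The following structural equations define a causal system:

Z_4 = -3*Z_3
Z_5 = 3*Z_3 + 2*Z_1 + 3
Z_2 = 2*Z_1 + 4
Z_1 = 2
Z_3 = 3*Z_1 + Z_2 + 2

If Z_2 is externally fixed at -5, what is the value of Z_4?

-9

Under do(Z_2=-5), the mechanism Z_2 = 2*Z_1 + 4 is discarded; Z_2 is fixed at -5.
Z_3 = 3*Z_1 + Z_2 + 2  [with Z_1=2, Z_2=-5]  = 3
Z_4 = -3*Z_3  [with Z_3=3]  = -9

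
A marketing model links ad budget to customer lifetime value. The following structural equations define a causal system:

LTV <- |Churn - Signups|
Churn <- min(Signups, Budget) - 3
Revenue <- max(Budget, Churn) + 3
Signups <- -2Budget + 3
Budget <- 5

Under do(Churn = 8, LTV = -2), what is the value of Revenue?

The joint intervention fixes Churn = 8, LTV = -2, removing each variable's own equation.
Revenue = max(Budget, Churn) + 3  [with Budget=5, Churn=8]  = 11

11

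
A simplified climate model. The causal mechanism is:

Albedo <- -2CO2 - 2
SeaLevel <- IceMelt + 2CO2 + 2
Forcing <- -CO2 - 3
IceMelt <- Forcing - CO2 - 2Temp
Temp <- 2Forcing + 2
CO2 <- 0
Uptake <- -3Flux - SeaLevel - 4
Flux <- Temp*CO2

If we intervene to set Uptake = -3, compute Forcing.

The intervention breaks the incoming arrows to Uptake: Uptake <- -3Flux - SeaLevel - 4 no longer applies, and Uptake = -3.
Forcing is not downstream of the intervention, so its value is determined by the original equations.
Forcing = -CO2 - 3  [with CO2=0]  = -3

-3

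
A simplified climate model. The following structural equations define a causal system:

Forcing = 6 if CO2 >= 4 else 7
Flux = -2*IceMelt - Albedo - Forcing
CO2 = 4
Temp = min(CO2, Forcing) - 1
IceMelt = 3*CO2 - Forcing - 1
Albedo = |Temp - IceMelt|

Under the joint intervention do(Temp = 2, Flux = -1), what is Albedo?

3

The joint intervention fixes Temp = 2, Flux = -1, removing each variable's own equation.
Forcing = 6 if CO2 >= 4 else 7  [with CO2=4]  = 6
IceMelt = 3*CO2 - Forcing - 1  [with CO2=4, Forcing=6]  = 5
Albedo = |Temp - IceMelt|  [with Temp=2, IceMelt=5]  = 3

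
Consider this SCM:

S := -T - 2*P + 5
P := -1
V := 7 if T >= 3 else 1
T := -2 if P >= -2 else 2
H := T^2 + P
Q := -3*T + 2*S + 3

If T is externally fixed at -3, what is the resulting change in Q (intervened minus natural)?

Under do(T=-3), the mechanism T := -2 if P >= -2 else 2 is discarded; T is fixed at -3.
S = -T - 2*P + 5  [with T=-3, P=-1]  = 10
Q = -3*T + 2*S + 3  [with T=-3, S=10]  = 32
Without intervention: T = -2 if P >= -2 else 2  [with P=-1]  = -2; S = -T - 2*P + 5  [with T=-2, P=-1]  = 9; Q = -3*T + 2*S + 3  [with T=-2, S=9]  = 27.
Change = 32 − 27 = 5.

5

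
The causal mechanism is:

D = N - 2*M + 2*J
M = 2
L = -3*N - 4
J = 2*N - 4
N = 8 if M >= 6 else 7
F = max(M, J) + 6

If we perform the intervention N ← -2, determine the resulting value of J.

-8

The intervention breaks the incoming arrows to N: N = 8 if M >= 6 else 7 no longer applies, and N = -2.
J = 2*N - 4  [with N=-2]  = -8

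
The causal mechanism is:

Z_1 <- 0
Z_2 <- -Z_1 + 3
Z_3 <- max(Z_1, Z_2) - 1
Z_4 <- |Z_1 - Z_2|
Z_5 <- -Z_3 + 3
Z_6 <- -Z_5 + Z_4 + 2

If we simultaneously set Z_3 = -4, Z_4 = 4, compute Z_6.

Setting Z_3 = -4, Z_4 = 4 by intervention discards those variables' equations.
Z_5 = -Z_3 + 3  [with Z_3=-4]  = 7
Z_6 = -Z_5 + Z_4 + 2  [with Z_5=7, Z_4=4]  = -1

-1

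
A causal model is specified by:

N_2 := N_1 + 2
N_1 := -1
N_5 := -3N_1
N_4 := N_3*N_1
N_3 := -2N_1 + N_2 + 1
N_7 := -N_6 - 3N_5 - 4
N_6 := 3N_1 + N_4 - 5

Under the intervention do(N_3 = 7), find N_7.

2

The intervention breaks the incoming arrows to N_3: N_3 := -2N_1 + N_2 + 1 no longer applies, and N_3 = 7.
N_4 = N_3*N_1  [with N_3=7, N_1=-1]  = -7
N_5 = -3N_1  [with N_1=-1]  = 3
N_6 = 3N_1 + N_4 - 5  [with N_1=-1, N_4=-7]  = -15
N_7 = -N_6 - 3N_5 - 4  [with N_6=-15, N_5=3]  = 2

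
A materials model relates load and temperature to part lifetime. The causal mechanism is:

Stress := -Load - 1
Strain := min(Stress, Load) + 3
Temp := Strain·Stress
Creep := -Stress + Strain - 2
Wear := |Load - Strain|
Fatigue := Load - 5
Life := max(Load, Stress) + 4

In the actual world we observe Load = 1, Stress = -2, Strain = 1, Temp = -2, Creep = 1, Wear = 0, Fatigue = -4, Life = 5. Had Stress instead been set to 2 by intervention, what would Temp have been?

Under do(Stress=2), the mechanism Stress := -Load - 1 is discarded; Stress is fixed at 2.
Strain = min(Stress, Load) + 3  [with Stress=2, Load=1]  = 4
Temp = Strain·Stress  [with Strain=4, Stress=2]  = 8

8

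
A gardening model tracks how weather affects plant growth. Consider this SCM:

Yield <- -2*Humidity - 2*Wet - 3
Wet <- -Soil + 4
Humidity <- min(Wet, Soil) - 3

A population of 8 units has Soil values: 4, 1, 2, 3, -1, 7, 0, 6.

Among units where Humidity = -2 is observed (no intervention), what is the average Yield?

-3

E[Yield|Humidity=-2] averages over only the 2 units with Humidity=-2 (Soil = 1, 3): Yield = -5, -1, mean -3.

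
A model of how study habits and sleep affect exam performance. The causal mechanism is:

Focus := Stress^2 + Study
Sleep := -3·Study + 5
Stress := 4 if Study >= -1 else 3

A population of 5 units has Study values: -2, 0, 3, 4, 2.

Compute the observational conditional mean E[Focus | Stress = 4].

18.25

Observing Stress=4 restricts to units where Stress's equation naturally yields 4: Study ∈ {0, 3, 4, 2}. In that subpopulation Focus = 16, 19, 20, 18, mean 18.25.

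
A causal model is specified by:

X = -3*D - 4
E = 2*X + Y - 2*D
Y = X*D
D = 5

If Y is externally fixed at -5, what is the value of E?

The intervention breaks the incoming arrows to Y: Y = X*D no longer applies, and Y = -5.
X = -3*D - 4  [with D=5]  = -19
E = 2*X + Y - 2*D  [with X=-19, Y=-5, D=5]  = -53

-53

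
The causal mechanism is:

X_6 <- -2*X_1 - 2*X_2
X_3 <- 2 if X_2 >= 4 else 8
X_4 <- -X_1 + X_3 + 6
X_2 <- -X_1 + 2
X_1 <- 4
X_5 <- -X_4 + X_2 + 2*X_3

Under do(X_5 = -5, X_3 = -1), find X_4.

Under do(X_5 = -5, X_3 = -1), each intervened variable's structural equation is replaced by its fixed value.
X_4 = -X_1 + X_3 + 6  [with X_1=4, X_3=-1]  = 1

1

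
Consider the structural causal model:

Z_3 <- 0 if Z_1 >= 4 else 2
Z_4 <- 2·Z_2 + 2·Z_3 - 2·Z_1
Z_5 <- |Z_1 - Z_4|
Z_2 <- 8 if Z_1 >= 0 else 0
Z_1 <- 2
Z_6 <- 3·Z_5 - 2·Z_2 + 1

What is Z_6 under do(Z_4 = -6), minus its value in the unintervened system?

-18

Under do(Z_4=-6), the mechanism Z_4 <- 2·Z_2 + 2·Z_3 - 2·Z_1 is discarded; Z_4 is fixed at -6.
Z_2 = 8 if Z_1 >= 0 else 0  [with Z_1=2]  = 8
Z_5 = |Z_1 - Z_4|  [with Z_1=2, Z_4=-6]  = 8
Z_6 = 3·Z_5 - 2·Z_2 + 1  [with Z_5=8, Z_2=8]  = 9
Without intervention: Z_2 = 8 if Z_1 >= 0 else 0  [with Z_1=2]  = 8; Z_3 = 0 if Z_1 >= 4 else 2  [with Z_1=2]  = 2; Z_4 = 2·Z_2 + 2·Z_3 - 2·Z_1  [with Z_2=8, Z_3=2, Z_1=2]  = 16; Z_5 = |Z_1 - Z_4|  [with Z_1=2, Z_4=16]  = 14; Z_6 = 3·Z_5 - 2·Z_2 + 1  [with Z_5=14, Z_2=8]  = 27.
Change = 9 − 27 = -18.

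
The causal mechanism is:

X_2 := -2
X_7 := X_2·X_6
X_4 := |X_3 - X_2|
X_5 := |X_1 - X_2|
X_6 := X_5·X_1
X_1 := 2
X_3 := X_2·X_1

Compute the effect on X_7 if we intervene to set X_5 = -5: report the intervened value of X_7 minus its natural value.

Under do(X_5=-5), the mechanism X_5 := |X_1 - X_2| is discarded; X_5 is fixed at -5.
X_6 = X_5·X_1  [with X_5=-5, X_1=2]  = -10
X_7 = X_2·X_6  [with X_2=-2, X_6=-10]  = 20
Without intervention: X_5 = |X_1 - X_2|  [with X_1=2, X_2=-2]  = 4; X_6 = X_5·X_1  [with X_5=4, X_1=2]  = 8; X_7 = X_2·X_6  [with X_2=-2, X_6=8]  = -16.
Change = 20 − (-16) = 36.

36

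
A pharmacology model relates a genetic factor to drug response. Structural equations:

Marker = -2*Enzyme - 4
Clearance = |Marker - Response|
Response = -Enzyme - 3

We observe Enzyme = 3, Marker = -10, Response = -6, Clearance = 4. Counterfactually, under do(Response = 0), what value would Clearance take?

10

The intervention breaks the incoming arrows to Response: Response = -Enzyme - 3 no longer applies, and Response = 0.
Marker = -2*Enzyme - 4  [with Enzyme=3]  = -10
Clearance = |Marker - Response|  [with Marker=-10, Response=0]  = 10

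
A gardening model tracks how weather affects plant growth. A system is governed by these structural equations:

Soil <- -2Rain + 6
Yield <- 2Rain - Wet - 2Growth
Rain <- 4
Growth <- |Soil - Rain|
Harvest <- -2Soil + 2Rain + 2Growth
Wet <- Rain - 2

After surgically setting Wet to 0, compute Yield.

-4

do(Wet=0) replaces the equation Wet <- Rain - 2 with the constant Wet = 0.
Soil = -2Rain + 6  [with Rain=4]  = -2
Growth = |Soil - Rain|  [with Soil=-2, Rain=4]  = 6
Yield = 2Rain - Wet - 2Growth  [with Rain=4, Wet=0, Growth=6]  = -4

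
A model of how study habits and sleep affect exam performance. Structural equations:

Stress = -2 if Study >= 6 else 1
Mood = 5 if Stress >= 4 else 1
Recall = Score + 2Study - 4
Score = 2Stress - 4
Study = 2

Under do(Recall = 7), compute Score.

-2

do(Recall=7) replaces the equation Recall = Score + 2Study - 4 with the constant Recall = 7.
Score is not downstream of the intervention, so its value is determined by the original equations.
Stress = -2 if Study >= 6 else 1  [with Study=2]  = 1
Score = 2Stress - 4  [with Stress=1]  = -2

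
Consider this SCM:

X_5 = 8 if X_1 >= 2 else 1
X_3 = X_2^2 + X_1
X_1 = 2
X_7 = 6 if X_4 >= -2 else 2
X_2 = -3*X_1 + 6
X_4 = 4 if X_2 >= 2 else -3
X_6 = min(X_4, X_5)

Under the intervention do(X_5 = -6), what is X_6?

-6

The intervention breaks the incoming arrows to X_5: X_5 = 8 if X_1 >= 2 else 1 no longer applies, and X_5 = -6.
X_2 = -3*X_1 + 6  [with X_1=2]  = 0
X_4 = 4 if X_2 >= 2 else -3  [with X_2=0]  = -3
X_6 = min(X_4, X_5)  [with X_4=-3, X_5=-6]  = -6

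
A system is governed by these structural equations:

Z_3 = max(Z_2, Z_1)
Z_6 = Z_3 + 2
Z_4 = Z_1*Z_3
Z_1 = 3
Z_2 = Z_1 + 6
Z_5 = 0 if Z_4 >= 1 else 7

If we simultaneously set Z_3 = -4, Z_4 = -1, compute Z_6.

Setting Z_3 = -4, Z_4 = -1 by intervention discards those variables' equations.
Z_6 = Z_3 + 2  [with Z_3=-4]  = -2

-2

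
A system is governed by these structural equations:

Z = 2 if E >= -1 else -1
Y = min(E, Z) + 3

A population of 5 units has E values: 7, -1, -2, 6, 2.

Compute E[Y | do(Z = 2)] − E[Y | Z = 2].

-0.65

The intervention sets Z=2 in all 5 units regardless of E. Recomputing Y per unit gives 5, 2, 1, 5, 5; average 3.6.
Observing Z=2 restricts to units where Z's equation naturally yields 2: E ∈ {7, -1, 6, 2}. In that subpopulation Y = 5, 2, 5, 5, mean 4.25.
Difference = 3.6 − 4.25 = -0.65.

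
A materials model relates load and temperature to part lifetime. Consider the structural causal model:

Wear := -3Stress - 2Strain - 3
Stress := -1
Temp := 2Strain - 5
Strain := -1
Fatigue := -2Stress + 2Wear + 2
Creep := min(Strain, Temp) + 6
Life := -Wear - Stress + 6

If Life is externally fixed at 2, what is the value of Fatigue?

Intervening sets Life = 2 and removes its equation (Life := -Wear - Stress + 6).
Since Fatigue is not a descendant of the intervened variable, it is unaffected.
Wear = -3Stress - 2Strain - 3  [with Stress=-1, Strain=-1]  = 2
Fatigue = -2Stress + 2Wear + 2  [with Stress=-1, Wear=2]  = 8

8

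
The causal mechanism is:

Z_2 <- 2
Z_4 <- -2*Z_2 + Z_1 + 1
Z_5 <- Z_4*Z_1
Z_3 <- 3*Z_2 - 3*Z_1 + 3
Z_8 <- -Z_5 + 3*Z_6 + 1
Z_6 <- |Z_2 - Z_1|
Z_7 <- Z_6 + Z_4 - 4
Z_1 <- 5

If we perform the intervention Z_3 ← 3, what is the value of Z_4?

The intervention breaks the incoming arrows to Z_3: Z_3 <- 3*Z_2 - 3*Z_1 + 3 no longer applies, and Z_3 = 3.
Z_4 is not downstream of the intervention, so its value is determined by the original equations.
Z_4 = -2*Z_2 + Z_1 + 1  [with Z_2=2, Z_1=5]  = 2

2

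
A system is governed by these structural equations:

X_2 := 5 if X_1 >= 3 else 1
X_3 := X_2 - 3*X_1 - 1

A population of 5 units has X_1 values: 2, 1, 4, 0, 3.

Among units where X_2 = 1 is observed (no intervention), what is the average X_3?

E[X_3|X_2=1] averages over only the 3 units with X_2=1 (X_1 = 2, 1, 0): X_3 = -6, -3, 0, mean -3.

-3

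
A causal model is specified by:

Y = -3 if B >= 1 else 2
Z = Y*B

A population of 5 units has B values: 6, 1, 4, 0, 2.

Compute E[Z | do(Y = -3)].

-7.8

The intervention sets Y=-3 in all 5 units regardless of B. Recomputing Z per unit gives -18, -3, -12, 0, -6; average -7.8.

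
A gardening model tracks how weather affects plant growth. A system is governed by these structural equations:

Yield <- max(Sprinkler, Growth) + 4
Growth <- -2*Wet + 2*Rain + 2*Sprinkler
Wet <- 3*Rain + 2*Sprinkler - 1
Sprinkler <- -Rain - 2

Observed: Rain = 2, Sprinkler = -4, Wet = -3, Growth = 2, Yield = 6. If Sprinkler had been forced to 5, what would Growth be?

-16

Under do(Sprinkler=5), the mechanism Sprinkler <- -Rain - 2 is discarded; Sprinkler is fixed at 5.
Wet = 3*Rain + 2*Sprinkler - 1  [with Rain=2, Sprinkler=5]  = 15
Growth = -2*Wet + 2*Rain + 2*Sprinkler  [with Wet=15, Rain=2, Sprinkler=5]  = -16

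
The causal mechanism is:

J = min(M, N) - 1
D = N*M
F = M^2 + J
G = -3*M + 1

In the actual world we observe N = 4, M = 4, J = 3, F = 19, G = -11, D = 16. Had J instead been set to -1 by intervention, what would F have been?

15

The intervention breaks the incoming arrows to J: J = min(M, N) - 1 no longer applies, and J = -1.
F = M^2 + J  [with M=4, J=-1]  = 15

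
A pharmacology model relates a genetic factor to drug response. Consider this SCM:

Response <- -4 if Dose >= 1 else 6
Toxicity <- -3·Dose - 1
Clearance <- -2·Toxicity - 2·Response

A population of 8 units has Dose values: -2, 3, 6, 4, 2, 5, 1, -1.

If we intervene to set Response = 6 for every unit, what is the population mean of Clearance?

3.5

Under do(Response=6), Response's equation is replaced by Response=6 for every unit. Per-unit Clearance: -22, 8, 26, 14, 2, 20, -4, -16. Mean = 3.5.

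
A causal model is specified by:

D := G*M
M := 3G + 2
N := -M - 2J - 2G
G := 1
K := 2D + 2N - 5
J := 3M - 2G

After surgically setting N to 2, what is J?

13

Under do(N=2), the mechanism N := -M - 2J - 2G is discarded; N is fixed at 2.
Since J is not a descendant of the intervened variable, it is unaffected.
M = 3G + 2  [with G=1]  = 5
J = 3M - 2G  [with M=5, G=1]  = 13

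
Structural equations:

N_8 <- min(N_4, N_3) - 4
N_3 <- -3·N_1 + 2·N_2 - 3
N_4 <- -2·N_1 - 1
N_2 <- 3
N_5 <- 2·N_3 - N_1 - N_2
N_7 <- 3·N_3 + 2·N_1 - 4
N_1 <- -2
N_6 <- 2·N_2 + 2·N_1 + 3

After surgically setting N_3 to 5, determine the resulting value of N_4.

The intervention breaks the incoming arrows to N_3: N_3 <- -3·N_1 + 2·N_2 - 3 no longer applies, and N_3 = 5.
N_4 is not downstream of the intervention, so its value is determined by the original equations.
N_4 = -2·N_1 - 1  [with N_1=-2]  = 3

3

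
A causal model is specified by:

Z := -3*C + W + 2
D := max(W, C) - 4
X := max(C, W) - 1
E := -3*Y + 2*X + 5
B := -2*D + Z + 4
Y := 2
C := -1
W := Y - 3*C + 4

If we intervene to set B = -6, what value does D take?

The intervention breaks the incoming arrows to B: B := -2*D + Z + 4 no longer applies, and B = -6.
Since D is not a descendant of the intervened variable, it is unaffected.
W = Y - 3*C + 4  [with Y=2, C=-1]  = 9
D = max(W, C) - 4  [with W=9, C=-1]  = 5

5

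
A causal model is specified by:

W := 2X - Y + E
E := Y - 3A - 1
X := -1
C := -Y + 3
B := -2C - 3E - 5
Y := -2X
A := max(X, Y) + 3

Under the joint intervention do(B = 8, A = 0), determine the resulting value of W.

Under do(B = 8, A = 0), each intervened variable's structural equation is replaced by its fixed value.
Y = -2X  [with X=-1]  = 2
E = Y - 3A - 1  [with Y=2, A=0]  = 1
W = 2X - Y + E  [with X=-1, Y=2, E=1]  = -3

-3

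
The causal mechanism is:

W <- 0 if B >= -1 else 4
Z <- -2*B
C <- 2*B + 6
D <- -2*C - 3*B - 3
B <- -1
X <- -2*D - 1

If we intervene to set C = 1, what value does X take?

do(C=1) replaces the equation C <- 2*B + 6 with the constant C = 1.
D = -2*C - 3*B - 3  [with C=1, B=-1]  = -2
X = -2*D - 1  [with D=-2]  = 3

3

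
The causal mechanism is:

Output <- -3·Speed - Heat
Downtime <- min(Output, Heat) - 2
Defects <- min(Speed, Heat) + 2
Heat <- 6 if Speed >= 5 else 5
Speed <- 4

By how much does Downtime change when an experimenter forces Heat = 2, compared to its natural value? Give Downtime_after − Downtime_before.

do(Heat=2) replaces the equation Heat <- 6 if Speed >= 5 else 5 with the constant Heat = 2.
Output = -3·Speed - Heat  [with Speed=4, Heat=2]  = -14
Downtime = min(Output, Heat) - 2  [with Output=-14, Heat=2]  = -16
Without intervention: Heat = 6 if Speed >= 5 else 5  [with Speed=4]  = 5; Output = -3·Speed - Heat  [with Speed=4, Heat=5]  = -17; Downtime = min(Output, Heat) - 2  [with Output=-17, Heat=5]  = -19.
Change = -16 − (-19) = 3.

3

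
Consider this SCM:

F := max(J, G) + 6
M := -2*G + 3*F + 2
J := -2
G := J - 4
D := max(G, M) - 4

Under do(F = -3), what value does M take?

The intervention breaks the incoming arrows to F: F := max(J, G) + 6 no longer applies, and F = -3.
G = J - 4  [with J=-2]  = -6
M = -2*G + 3*F + 2  [with G=-6, F=-3]  = 5

5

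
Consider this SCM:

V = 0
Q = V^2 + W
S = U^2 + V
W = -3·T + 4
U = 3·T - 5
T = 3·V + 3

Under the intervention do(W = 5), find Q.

The intervention breaks the incoming arrows to W: W = -3·T + 4 no longer applies, and W = 5.
Q = V^2 + W  [with V=0, W=5]  = 5

5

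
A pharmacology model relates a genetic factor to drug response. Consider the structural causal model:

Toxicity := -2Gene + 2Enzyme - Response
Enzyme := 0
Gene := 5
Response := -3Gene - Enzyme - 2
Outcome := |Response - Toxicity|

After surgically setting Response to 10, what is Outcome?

do(Response=10) replaces the equation Response := -3Gene - Enzyme - 2 with the constant Response = 10.
Toxicity = -2Gene + 2Enzyme - Response  [with Gene=5, Enzyme=0, Response=10]  = -20
Outcome = |Response - Toxicity|  [with Response=10, Toxicity=-20]  = 30

30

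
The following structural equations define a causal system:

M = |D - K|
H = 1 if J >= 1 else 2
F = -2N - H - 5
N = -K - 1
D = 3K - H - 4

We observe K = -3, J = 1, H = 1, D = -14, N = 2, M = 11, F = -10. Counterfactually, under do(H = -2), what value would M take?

8

The intervention breaks the incoming arrows to H: H = 1 if J >= 1 else 2 no longer applies, and H = -2.
D = 3K - H - 4  [with K=-3, H=-2]  = -11
M = |D - K|  [with D=-11, K=-3]  = 8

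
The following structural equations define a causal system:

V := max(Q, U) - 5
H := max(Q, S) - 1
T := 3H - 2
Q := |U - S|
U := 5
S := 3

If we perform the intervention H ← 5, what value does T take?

The intervention breaks the incoming arrows to H: H := max(Q, S) - 1 no longer applies, and H = 5.
T = 3H - 2  [with H=5]  = 13

13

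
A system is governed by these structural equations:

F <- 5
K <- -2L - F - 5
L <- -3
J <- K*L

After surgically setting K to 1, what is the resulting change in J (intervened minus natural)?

-15

The intervention breaks the incoming arrows to K: K <- -2L - F - 5 no longer applies, and K = 1.
J = K*L  [with K=1, L=-3]  = -3
Without intervention: K = -2L - F - 5  [with L=-3, F=5]  = -4; J = K*L  [with K=-4, L=-3]  = 12.
Change = -3 − 12 = -15.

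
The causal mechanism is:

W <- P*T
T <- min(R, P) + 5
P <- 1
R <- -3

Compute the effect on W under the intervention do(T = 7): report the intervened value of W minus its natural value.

5

The intervention breaks the incoming arrows to T: T <- min(R, P) + 5 no longer applies, and T = 7.
W = P*T  [with P=1, T=7]  = 7
Without intervention: T = min(R, P) + 5  [with R=-3, P=1]  = 2; W = P*T  [with P=1, T=2]  = 2.
Change = 7 − 2 = 5.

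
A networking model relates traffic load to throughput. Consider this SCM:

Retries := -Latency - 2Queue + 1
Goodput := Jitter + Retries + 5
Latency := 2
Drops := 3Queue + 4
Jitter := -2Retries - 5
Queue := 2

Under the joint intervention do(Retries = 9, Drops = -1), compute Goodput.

-9

The joint intervention fixes Retries = 9, Drops = -1, removing each variable's own equation.
Jitter = -2Retries - 5  [with Retries=9]  = -23
Goodput = Jitter + Retries + 5  [with Jitter=-23, Retries=9]  = -9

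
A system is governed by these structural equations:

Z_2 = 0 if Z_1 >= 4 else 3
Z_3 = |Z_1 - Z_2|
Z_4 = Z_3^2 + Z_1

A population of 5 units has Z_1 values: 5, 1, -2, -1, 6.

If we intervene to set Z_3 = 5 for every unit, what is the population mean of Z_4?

26.8

Under do(Z_3=5), Z_3's equation is replaced by Z_3=5 for every unit. Per-unit Z_4: 30, 26, 23, 24, 31. Mean = 26.8.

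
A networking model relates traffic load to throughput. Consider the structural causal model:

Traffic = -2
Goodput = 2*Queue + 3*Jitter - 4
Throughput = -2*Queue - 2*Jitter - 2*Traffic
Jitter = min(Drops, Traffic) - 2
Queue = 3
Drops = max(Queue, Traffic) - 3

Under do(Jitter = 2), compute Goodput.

Under do(Jitter=2), the mechanism Jitter = min(Drops, Traffic) - 2 is discarded; Jitter is fixed at 2.
Goodput = 2*Queue + 3*Jitter - 4  [with Queue=3, Jitter=2]  = 8

8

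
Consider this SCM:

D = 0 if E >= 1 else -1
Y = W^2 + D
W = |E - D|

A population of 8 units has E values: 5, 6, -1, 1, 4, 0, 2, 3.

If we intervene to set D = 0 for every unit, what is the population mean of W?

do(D=0) breaks D's dependence on E. With D=0 fixed, W across the units is 5, 6, 1, 1, 4, 0, 2, 3, mean 2.75.

2.75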